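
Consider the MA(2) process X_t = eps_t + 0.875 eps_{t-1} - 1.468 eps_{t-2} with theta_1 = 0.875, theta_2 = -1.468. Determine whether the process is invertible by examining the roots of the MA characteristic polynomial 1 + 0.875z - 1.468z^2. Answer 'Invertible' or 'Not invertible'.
\text{Not invertible}

The MA(q) characteristic polynomial is P(z) = 1 + 0.875z - 1.468z^2.
Invertibility requires all roots to lie outside the unit circle, i.e. |z| > 1 for every root.
Set 1 + (0.875) z + (-1.468) z^2 = 0, i.e. a z^2 + b z + c = 0 with a = -1.468, b = 0.875, c = 1.
Discriminant D = b^2 - 4ac = (0.875)^2 - 4*(-1.468)*1 = 0.765625 - (-5.872) = 6.637625.
D >= 0, so the roots are real: z = (-b +/- sqrt(D)) / (2a) = (-0.875 +/- 2.576359) / (-2.936).
  z_1 = (-0.875 + 2.576359) / (-2.936) = -0.5795,   |z_1| = 0.5795.
  z_2 = (-0.875 - 2.576359) / (-2.936) = 1.1755,   |z_2| = 1.1755.
Moduli of all roots: 0.5795, 1.1755.
All moduli strictly greater than 1? No.
Verdict: Not invertible.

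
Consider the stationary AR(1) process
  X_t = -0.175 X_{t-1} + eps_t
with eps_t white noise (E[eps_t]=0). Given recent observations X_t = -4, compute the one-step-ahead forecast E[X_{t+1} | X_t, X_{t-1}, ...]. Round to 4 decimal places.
E[X_{t+1} \mid \mathcal F_t] = 0.7000

For an AR(p) model X_t = c + sum_i phi_i X_{t-i} + eps_t, the
one-step-ahead conditional mean is
  E[X_{t+1} | X_t, ...] = c + sum_i phi_i X_{t+1-i}.
Substitute known values:
  E[X_{t+1} | ...] = (-0.175) * (-4)
                   = 0.7000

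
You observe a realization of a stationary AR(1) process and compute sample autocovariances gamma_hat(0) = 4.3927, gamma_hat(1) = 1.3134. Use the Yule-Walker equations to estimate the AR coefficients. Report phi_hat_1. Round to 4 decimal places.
\hat\phi_{1} = 0.2990

The Yule-Walker equations for an AR(p) process read, in matrix form,
  Gamma_p phi = r_p,   with   (Gamma_p)_{ij} = gamma(|i - j|),
                       (r_p)_i = gamma(i),   i,j = 1..p.
Substitute the sample gammas (Toeplitz matrix and right-hand side of size 1):
  Gamma_p = [[4.3927]]
  r_p     = [1.3134]
With p = 1 this is the single equation gamma(0) phi_1 = gamma(1):
  phi_hat_1 = gamma(1) / gamma(0) = 1.3134 / 4.3927 = 0.2990.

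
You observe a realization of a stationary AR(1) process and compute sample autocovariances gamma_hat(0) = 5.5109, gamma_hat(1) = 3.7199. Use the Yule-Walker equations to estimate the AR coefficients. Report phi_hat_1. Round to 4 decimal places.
\hat\phi_{1} = 0.6750

The Yule-Walker equations for an AR(p) process read, in matrix form,
  Gamma_p phi = r_p,   with   (Gamma_p)_{ij} = gamma(|i - j|),
                       (r_p)_i = gamma(i),   i,j = 1..p.
Substitute the sample gammas (Toeplitz matrix and right-hand side of size 1):
  Gamma_p = [[5.5109]]
  r_p     = [3.7199]
With p = 1 this is the single equation gamma(0) phi_1 = gamma(1):
  phi_hat_1 = gamma(1) / gamma(0) = 3.7199 / 5.5109 = 0.6750.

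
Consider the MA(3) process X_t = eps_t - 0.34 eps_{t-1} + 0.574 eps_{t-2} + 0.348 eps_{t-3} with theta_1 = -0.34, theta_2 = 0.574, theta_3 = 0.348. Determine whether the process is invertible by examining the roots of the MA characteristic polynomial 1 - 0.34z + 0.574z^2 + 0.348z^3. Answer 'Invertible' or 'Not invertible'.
\text{Invertible}

The MA(q) characteristic polynomial is P(z) = 1 - 0.34z + 0.574z^2 + 0.348z^3.
Invertibility requires all roots to lie outside the unit circle, i.e. |z| > 1 for every root.
Degree 3: look for a simple real root z0 first, then factor out (1 - z/z0) and solve the remaining quadratic.
Testing z0 = -2.5: P(-2.5) = 1 + (-0.34)(-2.5) + (0.574)(-2.5)^2 + (0.348)(-2.5)^3
  = 1 + (0.85) + (3.5875) + (-5.4375) = 0.  So z_0 = -2.5 is a root, |z_0| = 2.5.
Divide out the factor (1 + 0.4 z) = (1 - z/z0) (since 1/z0 = -0.4):
  P(z) = (1 + 0.4 z)(1 + (-0.74) z + (0.87) z^2)
  [check: z-coef -0.74 - (-0.4) = -0.34; z^2-coef 0.87 - (-0.4)(-0.74) = 0.574; z^3-coef -(-0.4)(0.87) = 0.348.]
Remaining roots from the quadratic factor 1 + (-0.74) z + (0.87) z^2:
  Set 1 + (-0.74) z + (0.87) z^2 = 0, i.e. a z^2 + b z + c = 0 with a = 0.87, b = -0.74, c = 1.
  Discriminant D = b^2 - 4ac = (-0.74)^2 - 4*(0.87)*1 = 0.5476 - (3.48) = -2.9324.
  D < 0, so the roots are the complex-conjugate pair z = (-b +/- i sqrt(-D)) / (2a) = 0.4253 +/- 0.9842i.
  For a conjugate pair |z|^2 = z * conj(z) = (product of roots) = c/a = 1/(0.87) = 1.149425, so |z| = sqrt(1.149425) = 1.0721 for both roots.
Moduli of all roots: 2.5000, 1.0721, 1.0721.
All moduli strictly greater than 1? Yes.
Verdict: Invertible.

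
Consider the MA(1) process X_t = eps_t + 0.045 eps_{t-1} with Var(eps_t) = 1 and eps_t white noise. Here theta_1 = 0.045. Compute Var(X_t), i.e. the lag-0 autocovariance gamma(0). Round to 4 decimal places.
\gamma(0) = 1.0020

For an MA(q) process X_t = eps_t + sum_i theta_i eps_{t-i} with
Var(eps_t) = sigma^2, the variance is
  gamma(0) = sigma^2 * (1 + sum_i theta_i^2).
  sum_i theta_i^2 = (0.045)^2 = 0.002025.
  gamma(0) = 1 * (1 + 0.002025) = 1 * 1.002025 = 1.002025, which rounds to 1.0020.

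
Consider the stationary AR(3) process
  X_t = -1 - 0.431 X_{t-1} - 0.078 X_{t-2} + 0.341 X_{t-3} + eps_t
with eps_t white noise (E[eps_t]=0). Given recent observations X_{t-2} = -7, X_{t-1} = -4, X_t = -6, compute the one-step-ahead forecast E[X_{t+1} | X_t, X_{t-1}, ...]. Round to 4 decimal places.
E[X_{t+1} \mid \mathcal F_t] = -0.4890

For an AR(p) model X_t = c + sum_i phi_i X_{t-i} + eps_t, the
one-step-ahead conditional mean is
  E[X_{t+1} | X_t, ...] = c + sum_i phi_i X_{t+1-i}.
Substitute known values:
  E[X_{t+1} | ...] = -1 + (-0.431) * (-6) + (-0.078) * (-4) + (0.341) * (-7)
                   = -0.4890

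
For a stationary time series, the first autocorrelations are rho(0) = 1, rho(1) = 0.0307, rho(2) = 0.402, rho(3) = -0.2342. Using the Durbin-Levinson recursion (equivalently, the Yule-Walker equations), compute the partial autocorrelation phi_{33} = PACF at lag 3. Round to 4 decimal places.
\phi_{33} = -0.3030

The PACF at lag k is phi_{kk}, the last component of the solution
to the Yule-Walker system G_k phi = r_k where
  (G_k)_{ij} = rho(|i - j|), (r_k)_i = rho(i), i,j = 1..k.
Equivalently, Durbin-Levinson gives phi_{kk} iteratively:
  phi_{11} = rho(1)
  phi_{kk} = [rho(k) - sum_{j=1..k-1} phi_{k-1,j} rho(k-j)]
            / [1 - sum_{j=1..k-1} phi_{k-1,j} rho(j)],
  phi_{k,j} = phi_{k-1,j} - phi_{kk} phi_{k-1,k-j},  j = 1..k-1.
Step k = 1:
  phi_11 = rho(1) = 0.0307.
Step k = 2:
  phi_22 = [rho(2) - phi_11 rho(1)] / [1 - phi_11 rho(1)] = [0.402 - (0.0307)(0.0307)] / [1 - (0.0307)(0.0307)]
         = 0.40105751 / 0.99905751 = 0.401436.
  Update: phi_21 = phi_11 - phi_22 phi_11 = 0.0307 - (0.401436)(0.0307) = 0.018376.
Step k = 3:
  phi_33 = [rho(3) - phi_21 rho(2) - phi_22 rho(1)] / [1 - phi_21 rho(1) - phi_22 rho(2)]
    numerator   = -0.2342 - (0.018376)(0.402) - (0.401436)(0.0307) = -0.2539112
    denominator = 1 - (0.018376)(0.0307) - (0.401436)(0.402) = 0.83805864
  phi_33 = -0.2539112 / 0.83805864 = -0.303.
Therefore phi_{33} = -0.3030.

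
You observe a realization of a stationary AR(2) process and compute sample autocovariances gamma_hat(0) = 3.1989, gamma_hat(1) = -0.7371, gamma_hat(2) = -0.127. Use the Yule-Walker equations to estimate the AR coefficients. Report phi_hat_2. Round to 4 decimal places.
\hat\phi_{2} = -0.0980

The Yule-Walker equations for an AR(p) process read, in matrix form,
  Gamma_p phi = r_p,   with   (Gamma_p)_{ij} = gamma(|i - j|),
                       (r_p)_i = gamma(i),   i,j = 1..p.
Substitute the sample gammas (Toeplitz matrix and right-hand side of size 2):
  Gamma_p = [[3.1989, -0.7371], [-0.7371, 3.1989]]
  r_p     = [-0.7371, -0.127]
Written out:
  3.1989 phi_1 - 0.7371 phi_2 = -0.7371
  -0.7371 phi_1 + 3.1989 phi_2 = -0.127
Solve by Cramer's rule:
  det = gamma(0)^2 - gamma(1)^2 = (3.1989)^2 - (-0.7371)^2 = 10.23296121 - 0.54331641 = 9.6896448
  phi_hat_1 = [gamma(1) gamma(0) - gamma(1) gamma(2)] / det = [(-0.7371)(3.1989) - (-0.7371)(-0.127)] / 9.6896448 = -2.45152089 / 9.6896448 = -0.253
  phi_hat_2 = [gamma(0) gamma(2) - gamma(1)^2] / det = [(3.1989)(-0.127) - (-0.7371)^2] / 9.6896448 = -0.94957671 / 9.6896448 = -0.098
So phi_hat = [-0.2530, -0.0980].
Therefore phi_hat_2 = -0.0980.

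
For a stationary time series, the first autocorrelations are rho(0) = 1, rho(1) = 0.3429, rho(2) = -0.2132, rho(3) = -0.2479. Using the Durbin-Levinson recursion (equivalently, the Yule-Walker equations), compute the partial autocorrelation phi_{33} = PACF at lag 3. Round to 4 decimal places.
\phi_{33} = -0.0249

The PACF at lag k is phi_{kk}, the last component of the solution
to the Yule-Walker system G_k phi = r_k where
  (G_k)_{ij} = rho(|i - j|), (r_k)_i = rho(i), i,j = 1..k.
Equivalently, Durbin-Levinson gives phi_{kk} iteratively:
  phi_{11} = rho(1)
  phi_{kk} = [rho(k) - sum_{j=1..k-1} phi_{k-1,j} rho(k-j)]
            / [1 - sum_{j=1..k-1} phi_{k-1,j} rho(j)],
  phi_{k,j} = phi_{k-1,j} - phi_{kk} phi_{k-1,k-j},  j = 1..k-1.
Step k = 1:
  phi_11 = rho(1) = 0.3429.
Step k = 2:
  phi_22 = [rho(2) - phi_11 rho(1)] / [1 - phi_11 rho(1)] = [-0.2132 - (0.3429)(0.3429)] / [1 - (0.3429)(0.3429)]
         = -0.33078041 / 0.88241959 = -0.374856.
  Update: phi_21 = phi_11 - phi_22 phi_11 = 0.3429 - (-0.374856)(0.3429) = 0.471438.
Step k = 3:
  phi_33 = [rho(3) - phi_21 rho(2) - phi_22 rho(1)] / [1 - phi_21 rho(1) - phi_22 rho(2)]
    numerator   = -0.2479 - (0.471438)(-0.2132) - (-0.374856)(0.3429) = -0.01885121
    denominator = 1 - (0.471438)(0.3429) - (-0.374856)(-0.2132) = 0.75842452
  phi_33 = -0.01885121 / 0.75842452 = -0.0249.
Therefore phi_{33} = -0.0249.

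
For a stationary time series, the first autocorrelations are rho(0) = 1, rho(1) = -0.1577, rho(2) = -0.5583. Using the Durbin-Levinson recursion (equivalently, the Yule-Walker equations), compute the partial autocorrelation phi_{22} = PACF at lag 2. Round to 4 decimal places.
\phi_{22} = -0.5980

The PACF at lag k is phi_{kk}, the last component of the solution
to the Yule-Walker system G_k phi = r_k where
  (G_k)_{ij} = rho(|i - j|), (r_k)_i = rho(i), i,j = 1..k.
Equivalently, Durbin-Levinson gives phi_{kk} iteratively:
  phi_{11} = rho(1)
  phi_{kk} = [rho(k) - sum_{j=1..k-1} phi_{k-1,j} rho(k-j)]
            / [1 - sum_{j=1..k-1} phi_{k-1,j} rho(j)],
  phi_{k,j} = phi_{k-1,j} - phi_{kk} phi_{k-1,k-j},  j = 1..k-1.
Step k = 1:
  phi_11 = rho(1) = -0.1577.
Step k = 2:
  phi_22 = [rho(2) - phi_11 rho(1)] / [1 - phi_11 rho(1)] = [-0.5583 - (-0.1577)(-0.1577)] / [1 - (-0.1577)(-0.1577)]
         = -0.58316929 / 0.97513071 = -0.598.
Therefore phi_{22} = -0.5980.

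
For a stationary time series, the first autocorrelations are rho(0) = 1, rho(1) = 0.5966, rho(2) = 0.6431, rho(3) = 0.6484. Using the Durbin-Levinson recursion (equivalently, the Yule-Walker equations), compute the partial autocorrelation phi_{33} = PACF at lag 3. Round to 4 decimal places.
\phi_{33} = 0.3290

The PACF at lag k is phi_{kk}, the last component of the solution
to the Yule-Walker system G_k phi = r_k where
  (G_k)_{ij} = rho(|i - j|), (r_k)_i = rho(i), i,j = 1..k.
Equivalently, Durbin-Levinson gives phi_{kk} iteratively:
  phi_{11} = rho(1)
  phi_{kk} = [rho(k) - sum_{j=1..k-1} phi_{k-1,j} rho(k-j)]
            / [1 - sum_{j=1..k-1} phi_{k-1,j} rho(j)],
  phi_{k,j} = phi_{k-1,j} - phi_{kk} phi_{k-1,k-j},  j = 1..k-1.
Step k = 1:
  phi_11 = rho(1) = 0.5966.
Step k = 2:
  phi_22 = [rho(2) - phi_11 rho(1)] / [1 - phi_11 rho(1)] = [0.6431 - (0.5966)(0.5966)] / [1 - (0.5966)(0.5966)]
         = 0.28716844 / 0.64406844 = 0.445866.
  Update: phi_21 = phi_11 - phi_22 phi_11 = 0.5966 - (0.445866)(0.5966) = 0.330596.
Step k = 3:
  phi_33 = [rho(3) - phi_21 rho(2) - phi_22 rho(1)] / [1 - phi_21 rho(1) - phi_22 rho(2)]
    numerator   = 0.6484 - (0.330596)(0.6431) - (0.445866)(0.5966) = 0.16978976
    denominator = 1 - (0.330596)(0.5966) - (0.445866)(0.6431) = 0.5160297
  phi_33 = 0.16978976 / 0.5160297 = 0.329.
Therefore phi_{33} = 0.3290.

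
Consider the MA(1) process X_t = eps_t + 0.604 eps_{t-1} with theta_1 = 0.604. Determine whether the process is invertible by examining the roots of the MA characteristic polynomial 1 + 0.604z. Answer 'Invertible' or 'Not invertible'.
\text{Invertible}

The MA(q) characteristic polynomial is P(z) = 1 + 0.604z.
Invertibility requires all roots to lie outside the unit circle, i.e. |z| > 1 for every root.
This is linear in z: 1 + (0.604) z = 0  =>  z = -1/(0.604) = -1.655629,  |z| = 1.655629.
Moduli of all roots: 1.6556.
All moduli strictly greater than 1? Yes.
Verdict: Invertible.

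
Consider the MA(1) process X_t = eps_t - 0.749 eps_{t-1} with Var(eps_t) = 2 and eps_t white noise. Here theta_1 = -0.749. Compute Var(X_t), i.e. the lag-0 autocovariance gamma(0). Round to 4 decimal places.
\gamma(0) = 3.1220

For an MA(q) process X_t = eps_t + sum_i theta_i eps_{t-i} with
Var(eps_t) = sigma^2, the variance is
  gamma(0) = sigma^2 * (1 + sum_i theta_i^2).
  sum_i theta_i^2 = (-0.749)^2 = 0.561001.
  gamma(0) = 2 * (1 + 0.561001) = 2 * 1.561001 = 3.122002, which rounds to 3.1220.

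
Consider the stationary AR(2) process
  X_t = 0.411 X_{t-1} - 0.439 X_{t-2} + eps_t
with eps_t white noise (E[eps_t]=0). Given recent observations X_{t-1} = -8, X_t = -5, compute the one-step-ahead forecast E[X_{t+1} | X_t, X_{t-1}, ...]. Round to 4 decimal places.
E[X_{t+1} \mid \mathcal F_t] = 1.4570

For an AR(p) model X_t = c + sum_i phi_i X_{t-i} + eps_t, the
one-step-ahead conditional mean is
  E[X_{t+1} | X_t, ...] = c + sum_i phi_i X_{t+1-i}.
Substitute known values:
  E[X_{t+1} | ...] = (0.411) * (-5) + (-0.439) * (-8)
                   = 1.4570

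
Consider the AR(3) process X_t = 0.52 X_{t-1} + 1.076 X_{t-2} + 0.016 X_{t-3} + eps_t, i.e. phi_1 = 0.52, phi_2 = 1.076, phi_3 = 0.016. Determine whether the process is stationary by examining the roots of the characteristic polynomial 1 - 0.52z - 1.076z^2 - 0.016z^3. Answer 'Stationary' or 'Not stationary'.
\text{Not stationary}

The AR(p) characteristic polynomial is P(z) = 1 - 0.52z - 1.076z^2 - 0.016z^3.
Stationarity requires all roots to lie outside the unit circle, i.e. |z| > 1 for every root.
Degree 3: look for a simple real root z0 first, then factor out (1 - z/z0) and solve the remaining quadratic.
Testing z0 = -1.25: P(-1.25) = 1 + (-0.52)(-1.25) + (-1.076)(-1.25)^2 + (-0.016)(-1.25)^3
  = 1 + (0.65) + (-1.68125) + (0.03125) = 0.  So z_0 = -1.25 is a root, |z_0| = 1.25.
Divide out the factor (1 + 0.8 z) = (1 - z/z0) (since 1/z0 = -0.8):
  P(z) = (1 + 0.8 z)(1 + (-1.32) z + (-0.02) z^2)
  [check: z-coef -1.32 - (-0.8) = -0.52; z^2-coef -0.02 - (-0.8)(-1.32) = -1.076; z^3-coef -(-0.8)(-0.02) = -0.016.]
Remaining roots from the quadratic factor 1 + (-1.32) z + (-0.02) z^2:
  Set 1 + (-1.32) z + (-0.02) z^2 = 0, i.e. a z^2 + b z + c = 0 with a = -0.02, b = -1.32, c = 1.
  Discriminant D = b^2 - 4ac = (-1.32)^2 - 4*(-0.02)*1 = 1.7424 - (-0.08) = 1.8224.
  D >= 0, so the roots are real: z = (-b +/- sqrt(D)) / (2a) = (1.32 +/- 1.349963) / (-0.04).
    z_1 = (1.32 + 1.349963) / (-0.04) = -66.7491,   |z_1| = 66.7491.
    z_2 = (1.32 - 1.349963) / (-0.04) = 0.7491,   |z_2| = 0.7491.
Moduli of all roots: 1.2500, 66.7491, 0.7491.
All moduli strictly greater than 1? No.
Verdict: Not stationary.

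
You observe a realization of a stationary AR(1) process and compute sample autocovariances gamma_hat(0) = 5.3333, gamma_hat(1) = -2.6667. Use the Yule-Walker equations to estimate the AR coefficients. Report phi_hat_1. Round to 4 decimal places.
\hat\phi_{1} = -0.5000

The Yule-Walker equations for an AR(p) process read, in matrix form,
  Gamma_p phi = r_p,   with   (Gamma_p)_{ij} = gamma(|i - j|),
                       (r_p)_i = gamma(i),   i,j = 1..p.
Substitute the sample gammas (Toeplitz matrix and right-hand side of size 1):
  Gamma_p = [[5.3333]]
  r_p     = [-2.6667]
With p = 1 this is the single equation gamma(0) phi_1 = gamma(1):
  phi_hat_1 = gamma(1) / gamma(0) = -2.6667 / 5.3333 = -0.5000.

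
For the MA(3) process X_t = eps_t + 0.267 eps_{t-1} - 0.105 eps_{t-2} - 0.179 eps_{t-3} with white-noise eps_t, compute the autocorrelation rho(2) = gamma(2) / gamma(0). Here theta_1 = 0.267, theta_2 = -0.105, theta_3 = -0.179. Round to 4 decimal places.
\rho(2) = -0.1371

For an MA(q) process with theta_0 = 1, the autocovariance is
  gamma(k) = sigma^2 * sum_{i=0..q-k} theta_i * theta_{i+k},
and rho(k) = gamma(k) / gamma(0). Sigma^2 cancels.
  numerator   = (1)*(-0.105) + (0.267)*(-0.179) = -0.152793.
  denominator = (1)^2 + (0.267)^2 + (-0.105)^2 + (-0.179)^2 = 1.114355.
  rho(2) = -0.152793 / 1.114355 = -0.1371.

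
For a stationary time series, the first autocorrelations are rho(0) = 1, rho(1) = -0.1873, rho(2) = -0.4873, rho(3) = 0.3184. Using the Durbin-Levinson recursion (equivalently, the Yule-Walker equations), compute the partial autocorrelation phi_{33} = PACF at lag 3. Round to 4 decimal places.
\phi_{33} = 0.1119

The PACF at lag k is phi_{kk}, the last component of the solution
to the Yule-Walker system G_k phi = r_k where
  (G_k)_{ij} = rho(|i - j|), (r_k)_i = rho(i), i,j = 1..k.
Equivalently, Durbin-Levinson gives phi_{kk} iteratively:
  phi_{11} = rho(1)
  phi_{kk} = [rho(k) - sum_{j=1..k-1} phi_{k-1,j} rho(k-j)]
            / [1 - sum_{j=1..k-1} phi_{k-1,j} rho(j)],
  phi_{k,j} = phi_{k-1,j} - phi_{kk} phi_{k-1,k-j},  j = 1..k-1.
Step k = 1:
  phi_11 = rho(1) = -0.1873.
Step k = 2:
  phi_22 = [rho(2) - phi_11 rho(1)] / [1 - phi_11 rho(1)] = [-0.4873 - (-0.1873)(-0.1873)] / [1 - (-0.1873)(-0.1873)]
         = -0.52238129 / 0.96491871 = -0.541373.
  Update: phi_21 = phi_11 - phi_22 phi_11 = -0.1873 - (-0.541373)(-0.1873) = -0.288699.
Step k = 3:
  phi_33 = [rho(3) - phi_21 rho(2) - phi_22 rho(1)] / [1 - phi_21 rho(1) - phi_22 rho(2)]
    numerator   = 0.3184 - (-0.288699)(-0.4873) - (-0.541373)(-0.1873) = 0.07631763
    denominator = 1 - (-0.288699)(-0.1873) - (-0.541373)(-0.4873) = 0.68211539
  phi_33 = 0.07631763 / 0.68211539 = 0.1119.
Therefore phi_{33} = 0.1119.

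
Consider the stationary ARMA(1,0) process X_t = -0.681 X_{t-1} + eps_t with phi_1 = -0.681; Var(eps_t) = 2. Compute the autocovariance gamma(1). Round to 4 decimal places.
\gamma(1) = -2.5399

Multiply the model equation by X_{t-k} and take expectations. With theta_0 = psi_0 = 1 and psi_j the MA(infinity) weights, this gives
  gamma(k) - sum_i phi_i gamma(k-i) = c_k,
  c_k = sigma^2 * sum_{j=k..q} theta_j psi_{j-k}   (c_k = 0 for k > q),
using gamma(-m) = gamma(m).
Pure AR (q = 0): c_0 = sigma^2 = 2, c_k = 0 for k >= 1.
Equations for k = 0 and k = 1 (AR order 1):
  gamma(0) = phi_1 gamma(1) + c_0
  gamma(1) = phi_1 gamma(0) + c_1
Substituting the second into the first: gamma(0) (1 - phi_1^2) = c_0 + phi_1 c_1, so
  gamma(0) = c_0 / (1 - phi_1^2) = 2 / (1 - (-0.681)^2) = 2 / 0.536239 = 3.72968.
  gamma(1) = phi_1 gamma(0) = (-0.681)(3.72968) = -2.539912.
Therefore gamma(1) = -2.5399 (to 4 decimal places).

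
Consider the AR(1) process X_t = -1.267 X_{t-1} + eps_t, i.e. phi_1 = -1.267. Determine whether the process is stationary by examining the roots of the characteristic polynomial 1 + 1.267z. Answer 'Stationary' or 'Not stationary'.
\text{Not stationary}

The AR(p) characteristic polynomial is P(z) = 1 + 1.267z.
Stationarity requires all roots to lie outside the unit circle, i.e. |z| > 1 for every root.
This is linear in z: 1 + (1.267) z = 0  =>  z = -1/(1.267) = -0.789266,  |z| = 0.789266.
Moduli of all roots: 0.7893.
All moduli strictly greater than 1? No.
Verdict: Not stationary.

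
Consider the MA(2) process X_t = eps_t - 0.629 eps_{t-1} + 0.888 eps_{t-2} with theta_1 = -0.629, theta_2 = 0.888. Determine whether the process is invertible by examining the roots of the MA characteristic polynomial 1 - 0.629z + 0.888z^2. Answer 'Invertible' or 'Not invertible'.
\text{Invertible}

The MA(q) characteristic polynomial is P(z) = 1 - 0.629z + 0.888z^2.
Invertibility requires all roots to lie outside the unit circle, i.e. |z| > 1 for every root.
Set 1 + (-0.629) z + (0.888) z^2 = 0, i.e. a z^2 + b z + c = 0 with a = 0.888, b = -0.629, c = 1.
Discriminant D = b^2 - 4ac = (-0.629)^2 - 4*(0.888)*1 = 0.395641 - (3.552) = -3.156359.
D < 0, so the roots are the complex-conjugate pair z = (-b +/- i sqrt(-D)) / (2a) = 0.3542 +/- 1.0003i.
For a conjugate pair |z|^2 = z * conj(z) = (product of roots) = c/a = 1/(0.888) = 1.126126, so |z| = sqrt(1.126126) = 1.0612 for both roots.
Moduli of all roots: 1.0612, 1.0612.
All moduli strictly greater than 1? Yes.
Verdict: Invertible.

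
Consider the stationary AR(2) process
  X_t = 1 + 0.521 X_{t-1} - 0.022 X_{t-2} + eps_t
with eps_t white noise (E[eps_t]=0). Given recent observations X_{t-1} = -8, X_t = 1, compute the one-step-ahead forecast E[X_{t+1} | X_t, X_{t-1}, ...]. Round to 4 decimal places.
E[X_{t+1} \mid \mathcal F_t] = 1.6970

For an AR(p) model X_t = c + sum_i phi_i X_{t-i} + eps_t, the
one-step-ahead conditional mean is
  E[X_{t+1} | X_t, ...] = c + sum_i phi_i X_{t+1-i}.
Substitute known values:
  E[X_{t+1} | ...] = 1 + (0.521) * (1) + (-0.022) * (-8)
                   = 1.6970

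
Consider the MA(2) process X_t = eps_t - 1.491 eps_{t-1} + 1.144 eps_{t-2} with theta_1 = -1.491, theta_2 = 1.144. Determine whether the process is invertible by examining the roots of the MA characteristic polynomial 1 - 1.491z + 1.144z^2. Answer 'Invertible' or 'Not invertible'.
\text{Not invertible}

The MA(q) characteristic polynomial is P(z) = 1 - 1.491z + 1.144z^2.
Invertibility requires all roots to lie outside the unit circle, i.e. |z| > 1 for every root.
Set 1 + (-1.491) z + (1.144) z^2 = 0, i.e. a z^2 + b z + c = 0 with a = 1.144, b = -1.491, c = 1.
Discriminant D = b^2 - 4ac = (-1.491)^2 - 4*(1.144)*1 = 2.223081 - (4.576) = -2.352919.
D < 0, so the roots are the complex-conjugate pair z = (-b +/- i sqrt(-D)) / (2a) = 0.6517 +/- 0.6704i.
For a conjugate pair |z|^2 = z * conj(z) = (product of roots) = c/a = 1/(1.144) = 0.874126, so |z| = sqrt(0.874126) = 0.9349 for both roots.
Moduli of all roots: 0.9349, 0.9349.
All moduli strictly greater than 1? No.
Verdict: Not invertible.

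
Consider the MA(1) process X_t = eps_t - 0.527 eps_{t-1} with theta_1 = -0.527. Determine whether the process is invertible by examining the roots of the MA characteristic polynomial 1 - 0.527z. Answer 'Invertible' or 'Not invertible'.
\text{Invertible}

The MA(q) characteristic polynomial is P(z) = 1 - 0.527z.
Invertibility requires all roots to lie outside the unit circle, i.e. |z| > 1 for every root.
This is linear in z: 1 + (-0.527) z = 0  =>  z = -1/(-0.527) = 1.897533,  |z| = 1.897533.
Moduli of all roots: 1.8975.
All moduli strictly greater than 1? Yes.
Verdict: Invertible.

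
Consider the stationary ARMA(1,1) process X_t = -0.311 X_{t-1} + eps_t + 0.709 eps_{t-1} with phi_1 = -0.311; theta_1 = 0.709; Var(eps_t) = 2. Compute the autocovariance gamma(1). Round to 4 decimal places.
\gamma(1) = 0.6869

Multiply the model equation by X_{t-k} and take expectations. With theta_0 = psi_0 = 1 and psi_j the MA(infinity) weights, this gives
  gamma(k) - sum_i phi_i gamma(k-i) = c_k,
  c_k = sigma^2 * sum_{j=k..q} theta_j psi_{j-k}   (c_k = 0 for k > q),
using gamma(-m) = gamma(m).
psi-weights needed (psi_j = theta_j + sum_i phi_i psi_{j-i}):
  psi_1 = theta_1 + phi_1 = 0.709 + (-0.311) = 0.398
Right-hand sides:
  c_0 = sigma^2 (1 + theta_1 psi_1) = 2 * (1 + (0.709)(0.398)) = 2 * 1.282182 = 2.564364
  c_1 = sigma^2 theta_1 = 2 * (0.709) = 1.418
  c_2 = 0
Equations for k = 0 and k = 1 (AR order 1):
  gamma(0) = phi_1 gamma(1) + c_0
  gamma(1) = phi_1 gamma(0) + c_1
Substituting the second into the first: gamma(0) (1 - phi_1^2) = c_0 + phi_1 c_1, so
  gamma(0) = (c_0 + phi_1 c_1) / (1 - phi_1^2) = (2.564364 + (-0.311)(1.418)) / (1 - (-0.311)^2) = 2.123366 / 0.903279 = 2.350731.
  gamma(1) = phi_1 gamma(0) + c_1 = (-0.311)(2.350731) + (1.418) = 0.686923.
Therefore gamma(1) = 0.6869 (to 4 decimal places).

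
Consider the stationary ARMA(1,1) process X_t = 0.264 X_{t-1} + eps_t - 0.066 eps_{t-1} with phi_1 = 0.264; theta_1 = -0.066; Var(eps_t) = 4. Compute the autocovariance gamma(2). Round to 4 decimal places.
\gamma(2) = 0.2208

Multiply the model equation by X_{t-k} and take expectations. With theta_0 = psi_0 = 1 and psi_j the MA(infinity) weights, this gives
  gamma(k) - sum_i phi_i gamma(k-i) = c_k,
  c_k = sigma^2 * sum_{j=k..q} theta_j psi_{j-k}   (c_k = 0 for k > q),
using gamma(-m) = gamma(m).
psi-weights needed (psi_j = theta_j + sum_i phi_i psi_{j-i}):
  psi_1 = theta_1 + phi_1 = -0.066 + (0.264) = 0.198
Right-hand sides:
  c_0 = sigma^2 (1 + theta_1 psi_1) = 4 * (1 + (-0.066)(0.198)) = 4 * 0.986932 = 3.947728
  c_1 = sigma^2 theta_1 = 4 * (-0.066) = -0.264
  c_2 = 0
Equations for k = 0 and k = 1 (AR order 1):
  gamma(0) = phi_1 gamma(1) + c_0
  gamma(1) = phi_1 gamma(0) + c_1
Substituting the second into the first: gamma(0) (1 - phi_1^2) = c_0 + phi_1 c_1, so
  gamma(0) = (c_0 + phi_1 c_1) / (1 - phi_1^2) = (3.947728 + (0.264)(-0.264)) / (1 - (0.264)^2) = 3.878032 / 0.930304 = 4.168564.
  gamma(1) = phi_1 gamma(0) + c_1 = (0.264)(4.168564) + (-0.264) = 0.836501.
For k = 2 (> q): gamma(2) = phi_1 gamma(1) = (0.264)(0.836501) = 0.220836.
Therefore gamma(2) = 0.2208 (to 4 decimal places).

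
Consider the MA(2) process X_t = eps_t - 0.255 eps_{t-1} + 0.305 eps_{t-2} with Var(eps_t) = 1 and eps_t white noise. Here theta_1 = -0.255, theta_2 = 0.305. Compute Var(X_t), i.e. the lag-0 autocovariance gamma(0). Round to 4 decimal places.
\gamma(0) = 1.1581

For an MA(q) process X_t = eps_t + sum_i theta_i eps_{t-i} with
Var(eps_t) = sigma^2, the variance is
  gamma(0) = sigma^2 * (1 + sum_i theta_i^2).
  sum_i theta_i^2 = (-0.255)^2 + (0.305)^2 = 0.065025 + 0.093025 = 0.15805.
  gamma(0) = 1 * (1 + 0.15805) = 1 * 1.15805 = 1.15805, which rounds to 1.1581.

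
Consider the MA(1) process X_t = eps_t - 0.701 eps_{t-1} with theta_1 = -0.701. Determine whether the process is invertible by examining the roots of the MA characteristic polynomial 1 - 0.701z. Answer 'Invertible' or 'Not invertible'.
\text{Invertible}

The MA(q) characteristic polynomial is P(z) = 1 - 0.701z.
Invertibility requires all roots to lie outside the unit circle, i.e. |z| > 1 for every root.
This is linear in z: 1 + (-0.701) z = 0  =>  z = -1/(-0.701) = 1.426534,  |z| = 1.426534.
Moduli of all roots: 1.4265.
All moduli strictly greater than 1? Yes.
Verdict: Invertible.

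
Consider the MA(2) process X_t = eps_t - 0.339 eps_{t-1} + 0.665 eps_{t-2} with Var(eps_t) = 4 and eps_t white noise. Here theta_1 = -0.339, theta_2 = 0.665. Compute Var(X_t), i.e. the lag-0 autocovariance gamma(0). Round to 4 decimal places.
\gamma(0) = 6.2286

For an MA(q) process X_t = eps_t + sum_i theta_i eps_{t-i} with
Var(eps_t) = sigma^2, the variance is
  gamma(0) = sigma^2 * (1 + sum_i theta_i^2).
  sum_i theta_i^2 = (-0.339)^2 + (0.665)^2 = 0.114921 + 0.442225 = 0.557146.
  gamma(0) = 4 * (1 + 0.557146) = 4 * 1.557146 = 6.228584, which rounds to 6.2286.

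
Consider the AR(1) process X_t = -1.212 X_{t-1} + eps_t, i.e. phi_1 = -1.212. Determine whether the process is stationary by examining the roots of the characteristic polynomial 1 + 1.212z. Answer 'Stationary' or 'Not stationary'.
\text{Not stationary}

The AR(p) characteristic polynomial is P(z) = 1 + 1.212z.
Stationarity requires all roots to lie outside the unit circle, i.e. |z| > 1 for every root.
This is linear in z: 1 + (1.212) z = 0  =>  z = -1/(1.212) = -0.825083,  |z| = 0.825083.
Moduli of all roots: 0.8251.
All moduli strictly greater than 1? No.
Verdict: Not stationary.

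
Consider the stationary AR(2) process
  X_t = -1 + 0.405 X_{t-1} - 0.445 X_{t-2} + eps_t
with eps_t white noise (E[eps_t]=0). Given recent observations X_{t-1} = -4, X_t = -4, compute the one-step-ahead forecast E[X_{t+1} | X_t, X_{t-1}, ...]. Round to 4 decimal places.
E[X_{t+1} \mid \mathcal F_t] = -0.8400

For an AR(p) model X_t = c + sum_i phi_i X_{t-i} + eps_t, the
one-step-ahead conditional mean is
  E[X_{t+1} | X_t, ...] = c + sum_i phi_i X_{t+1-i}.
Substitute known values:
  E[X_{t+1} | ...] = -1 + (0.405) * (-4) + (-0.445) * (-4)
                   = -0.8400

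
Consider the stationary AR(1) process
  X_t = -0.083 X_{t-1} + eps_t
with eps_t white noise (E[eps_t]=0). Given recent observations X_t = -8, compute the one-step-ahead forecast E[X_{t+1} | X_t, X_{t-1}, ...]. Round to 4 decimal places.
E[X_{t+1} \mid \mathcal F_t] = 0.6640

For an AR(p) model X_t = c + sum_i phi_i X_{t-i} + eps_t, the
one-step-ahead conditional mean is
  E[X_{t+1} | X_t, ...] = c + sum_i phi_i X_{t+1-i}.
Substitute known values:
  E[X_{t+1} | ...] = (-0.083) * (-8)
                   = 0.6640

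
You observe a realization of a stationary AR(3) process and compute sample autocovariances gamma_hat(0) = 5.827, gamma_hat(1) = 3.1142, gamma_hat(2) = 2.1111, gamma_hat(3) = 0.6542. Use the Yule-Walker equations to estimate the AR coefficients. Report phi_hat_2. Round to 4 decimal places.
\hat\phi_{2} = 0.1870

The Yule-Walker equations for an AR(p) process read, in matrix form,
  Gamma_p phi = r_p,   with   (Gamma_p)_{ij} = gamma(|i - j|),
                       (r_p)_i = gamma(i),   i,j = 1..p.
Substitute the sample gammas (Toeplitz matrix and right-hand side of size 3):
  Gamma_p = [[5.827, 3.1142, 2.1111], [3.1142, 5.827, 3.1142], [2.1111, 3.1142, 5.827]]
  r_p     = [3.1142, 2.1111, 0.6542]
Written out (R1..R3):
  (R1) 5.827 phi_1 + 3.1142 phi_2 + 2.1111 phi_3 = 3.1142
  (R2) 3.1142 phi_1 + 5.827 phi_2 + 3.1142 phi_3 = 2.1111
  (R3) 2.1111 phi_1 + 3.1142 phi_2 + 5.827 phi_3 = 0.6542
Gaussian elimination:
  R2 <- R2 - (3.1142/5.827) R1 = R2 - (0.534443) R1:  4.162637 phi_2 + 1.985937 phi_3 = 0.446737
  R3 <- R3 - (2.1111/5.827) R1 = R3 - (0.362296) R1:  1.985937 phi_2 + 5.062156 phi_3 = -0.474063
  R3 <- R3 - (1.985937/4.162637) R2 = R3 - (0.477086) R2:  4.114693 phi_3 = -0.687195
Back-substitution:
  phi_hat_3 = -0.687195 / 4.114693 = -0.16701
  phi_hat_2 = (0.446737 - (1.985937)(-0.16701)) / 4.162637 = 0.186999
  phi_hat_1 = (3.1142 - (3.1142)(0.186999) - (2.1111)(-0.16701)) / 5.827 = 0.49501
So phi_hat = [0.4950, 0.1870, -0.1670].
Therefore phi_hat_2 = 0.1870.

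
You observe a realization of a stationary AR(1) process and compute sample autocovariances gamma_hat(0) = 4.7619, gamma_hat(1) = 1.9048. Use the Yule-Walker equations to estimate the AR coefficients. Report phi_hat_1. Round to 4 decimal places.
\hat\phi_{1} = 0.4000

The Yule-Walker equations for an AR(p) process read, in matrix form,
  Gamma_p phi = r_p,   with   (Gamma_p)_{ij} = gamma(|i - j|),
                       (r_p)_i = gamma(i),   i,j = 1..p.
Substitute the sample gammas (Toeplitz matrix and right-hand side of size 1):
  Gamma_p = [[4.7619]]
  r_p     = [1.9048]
With p = 1 this is the single equation gamma(0) phi_1 = gamma(1):
  phi_hat_1 = gamma(1) / gamma(0) = 1.9048 / 4.7619 = 0.4000.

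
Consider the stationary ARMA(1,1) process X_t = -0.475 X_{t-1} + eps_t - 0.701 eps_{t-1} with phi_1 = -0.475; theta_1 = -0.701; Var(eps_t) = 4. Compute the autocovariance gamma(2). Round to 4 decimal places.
\gamma(2) = 3.8462

Multiply the model equation by X_{t-k} and take expectations. With theta_0 = psi_0 = 1 and psi_j the MA(infinity) weights, this gives
  gamma(k) - sum_i phi_i gamma(k-i) = c_k,
  c_k = sigma^2 * sum_{j=k..q} theta_j psi_{j-k}   (c_k = 0 for k > q),
using gamma(-m) = gamma(m).
psi-weights needed (psi_j = theta_j + sum_i phi_i psi_{j-i}):
  psi_1 = theta_1 + phi_1 = -0.701 + (-0.475) = -1.176
Right-hand sides:
  c_0 = sigma^2 (1 + theta_1 psi_1) = 4 * (1 + (-0.701)(-1.176)) = 4 * 1.824376 = 7.297504
  c_1 = sigma^2 theta_1 = 4 * (-0.701) = -2.804
  c_2 = 0
Equations for k = 0 and k = 1 (AR order 1):
  gamma(0) = phi_1 gamma(1) + c_0
  gamma(1) = phi_1 gamma(0) + c_1
Substituting the second into the first: gamma(0) (1 - phi_1^2) = c_0 + phi_1 c_1, so
  gamma(0) = (c_0 + phi_1 c_1) / (1 - phi_1^2) = (7.297504 + (-0.475)(-2.804)) / (1 - (-0.475)^2) = 8.629404 / 0.774375 = 11.143702.
  gamma(1) = phi_1 gamma(0) + c_1 = (-0.475)(11.143702) + (-2.804) = -8.097258.
For k = 2 (> q): gamma(2) = phi_1 gamma(1) = (-0.475)(-8.097258) = 3.846198.
Therefore gamma(2) = 3.8462 (to 4 decimal places).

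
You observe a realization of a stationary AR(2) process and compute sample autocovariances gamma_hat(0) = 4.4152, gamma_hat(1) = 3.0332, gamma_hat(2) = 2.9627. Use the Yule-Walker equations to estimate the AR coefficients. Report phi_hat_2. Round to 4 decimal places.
\hat\phi_{2} = 0.3770

The Yule-Walker equations for an AR(p) process read, in matrix form,
  Gamma_p phi = r_p,   with   (Gamma_p)_{ij} = gamma(|i - j|),
                       (r_p)_i = gamma(i),   i,j = 1..p.
Substitute the sample gammas (Toeplitz matrix and right-hand side of size 2):
  Gamma_p = [[4.4152, 3.0332], [3.0332, 4.4152]]
  r_p     = [3.0332, 2.9627]
Written out:
  4.4152 phi_1 + 3.0332 phi_2 = 3.0332
  3.0332 phi_1 + 4.4152 phi_2 = 2.9627
Solve by Cramer's rule:
  det = gamma(0)^2 - gamma(1)^2 = (4.4152)^2 - (3.0332)^2 = 19.49399104 - 9.20030224 = 10.2936888
  phi_hat_1 = [gamma(1) gamma(0) - gamma(1) gamma(2)] / det = [(3.0332)(4.4152) - (3.0332)(2.9627)] / 10.2936888 = 4.405723 / 10.2936888 = 0.428
  phi_hat_2 = [gamma(0) gamma(2) - gamma(1)^2] / det = [(4.4152)(2.9627) - (3.0332)^2] / 10.2936888 = 3.8806108 / 10.2936888 = 0.377
So phi_hat = [0.4280, 0.3770].
Therefore phi_hat_2 = 0.3770.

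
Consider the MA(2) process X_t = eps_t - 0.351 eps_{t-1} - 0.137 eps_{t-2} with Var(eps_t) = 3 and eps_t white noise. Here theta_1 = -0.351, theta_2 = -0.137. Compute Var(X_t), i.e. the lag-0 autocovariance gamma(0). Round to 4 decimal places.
\gamma(0) = 3.4259

For an MA(q) process X_t = eps_t + sum_i theta_i eps_{t-i} with
Var(eps_t) = sigma^2, the variance is
  gamma(0) = sigma^2 * (1 + sum_i theta_i^2).
  sum_i theta_i^2 = (-0.351)^2 + (-0.137)^2 = 0.123201 + 0.018769 = 0.14197.
  gamma(0) = 3 * (1 + 0.14197) = 3 * 1.14197 = 3.42591, which rounds to 3.4259.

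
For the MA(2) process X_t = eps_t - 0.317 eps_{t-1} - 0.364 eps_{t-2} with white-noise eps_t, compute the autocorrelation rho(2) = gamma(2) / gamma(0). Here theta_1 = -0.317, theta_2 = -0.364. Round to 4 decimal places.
\rho(2) = -0.2952

For an MA(q) process with theta_0 = 1, the autocovariance is
  gamma(k) = sigma^2 * sum_{i=0..q-k} theta_i * theta_{i+k},
and rho(k) = gamma(k) / gamma(0). Sigma^2 cancels.
  numerator   = (1)*(-0.364) = -0.364.
  denominator = (1)^2 + (-0.317)^2 + (-0.364)^2 = 1.232985.
  rho(2) = -0.364 / 1.232985 = -0.2952.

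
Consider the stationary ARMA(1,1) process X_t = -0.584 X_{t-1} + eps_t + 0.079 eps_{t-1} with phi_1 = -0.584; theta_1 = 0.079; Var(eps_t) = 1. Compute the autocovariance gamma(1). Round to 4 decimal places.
\gamma(1) = -0.7310

Multiply the model equation by X_{t-k} and take expectations. With theta_0 = psi_0 = 1 and psi_j the MA(infinity) weights, this gives
  gamma(k) - sum_i phi_i gamma(k-i) = c_k,
  c_k = sigma^2 * sum_{j=k..q} theta_j psi_{j-k}   (c_k = 0 for k > q),
using gamma(-m) = gamma(m).
psi-weights needed (psi_j = theta_j + sum_i phi_i psi_{j-i}):
  psi_1 = theta_1 + phi_1 = 0.079 + (-0.584) = -0.505
Right-hand sides:
  c_0 = sigma^2 (1 + theta_1 psi_1) = 1 * (1 + (0.079)(-0.505)) = 1 * 0.960105 = 0.960105
  c_1 = sigma^2 theta_1 = 1 * (0.079) = 0.079
  c_2 = 0
Equations for k = 0 and k = 1 (AR order 1):
  gamma(0) = phi_1 gamma(1) + c_0
  gamma(1) = phi_1 gamma(0) + c_1
Substituting the second into the first: gamma(0) (1 - phi_1^2) = c_0 + phi_1 c_1, so
  gamma(0) = (c_0 + phi_1 c_1) / (1 - phi_1^2) = (0.960105 + (-0.584)(0.079)) / (1 - (-0.584)^2) = 0.913969 / 0.658944 = 1.387021.
  gamma(1) = phi_1 gamma(0) + c_1 = (-0.584)(1.387021) + (0.079) = -0.73102.
Therefore gamma(1) = -0.7310 (to 4 decimal places).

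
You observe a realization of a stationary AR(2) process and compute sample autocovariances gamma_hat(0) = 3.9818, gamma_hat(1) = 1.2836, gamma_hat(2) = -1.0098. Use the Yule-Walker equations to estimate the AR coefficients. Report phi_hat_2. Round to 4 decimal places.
\hat\phi_{2} = -0.3990

The Yule-Walker equations for an AR(p) process read, in matrix form,
  Gamma_p phi = r_p,   with   (Gamma_p)_{ij} = gamma(|i - j|),
                       (r_p)_i = gamma(i),   i,j = 1..p.
Substitute the sample gammas (Toeplitz matrix and right-hand side of size 2):
  Gamma_p = [[3.9818, 1.2836], [1.2836, 3.9818]]
  r_p     = [1.2836, -1.0098]
Written out:
  3.9818 phi_1 + 1.2836 phi_2 = 1.2836
  1.2836 phi_1 + 3.9818 phi_2 = -1.0098
Solve by Cramer's rule:
  det = gamma(0)^2 - gamma(1)^2 = (3.9818)^2 - (1.2836)^2 = 15.85473124 - 1.64762896 = 14.20710228
  phi_hat_1 = [gamma(1) gamma(0) - gamma(1) gamma(2)] / det = [(1.2836)(3.9818) - (1.2836)(-1.0098)] / 14.20710228 = 6.40721776 / 14.20710228 = 0.451
  phi_hat_2 = [gamma(0) gamma(2) - gamma(1)^2] / det = [(3.9818)(-1.0098) - (1.2836)^2] / 14.20710228 = -5.6684506 / 14.20710228 = -0.399
So phi_hat = [0.4510, -0.3990].
Therefore phi_hat_2 = -0.3990.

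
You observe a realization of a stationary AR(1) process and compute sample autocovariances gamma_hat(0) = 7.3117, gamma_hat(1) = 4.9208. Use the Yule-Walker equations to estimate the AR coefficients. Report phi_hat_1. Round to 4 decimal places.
\hat\phi_{1} = 0.6730

The Yule-Walker equations for an AR(p) process read, in matrix form,
  Gamma_p phi = r_p,   with   (Gamma_p)_{ij} = gamma(|i - j|),
                       (r_p)_i = gamma(i),   i,j = 1..p.
Substitute the sample gammas (Toeplitz matrix and right-hand side of size 1):
  Gamma_p = [[7.3117]]
  r_p     = [4.9208]
With p = 1 this is the single equation gamma(0) phi_1 = gamma(1):
  phi_hat_1 = gamma(1) / gamma(0) = 4.9208 / 7.3117 = 0.6730.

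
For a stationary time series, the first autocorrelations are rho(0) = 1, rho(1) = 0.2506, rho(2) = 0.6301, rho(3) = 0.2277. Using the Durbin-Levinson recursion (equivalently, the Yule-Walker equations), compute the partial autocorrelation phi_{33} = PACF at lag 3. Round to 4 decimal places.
\phi_{33} = 0.0230

The PACF at lag k is phi_{kk}, the last component of the solution
to the Yule-Walker system G_k phi = r_k where
  (G_k)_{ij} = rho(|i - j|), (r_k)_i = rho(i), i,j = 1..k.
Equivalently, Durbin-Levinson gives phi_{kk} iteratively:
  phi_{11} = rho(1)
  phi_{kk} = [rho(k) - sum_{j=1..k-1} phi_{k-1,j} rho(k-j)]
            / [1 - sum_{j=1..k-1} phi_{k-1,j} rho(j)],
  phi_{k,j} = phi_{k-1,j} - phi_{kk} phi_{k-1,k-j},  j = 1..k-1.
Step k = 1:
  phi_11 = rho(1) = 0.2506.
Step k = 2:
  phi_22 = [rho(2) - phi_11 rho(1)] / [1 - phi_11 rho(1)] = [0.6301 - (0.2506)(0.2506)] / [1 - (0.2506)(0.2506)]
         = 0.56729964 / 0.93719964 = 0.605314.
  Update: phi_21 = phi_11 - phi_22 phi_11 = 0.2506 - (0.605314)(0.2506) = 0.098908.
Step k = 3:
  phi_33 = [rho(3) - phi_21 rho(2) - phi_22 rho(1)] / [1 - phi_21 rho(1) - phi_22 rho(2)]
    numerator   = 0.2277 - (0.098908)(0.6301) - (0.605314)(0.2506) = 0.01368623
    denominator = 1 - (0.098908)(0.2506) - (0.605314)(0.6301) = 0.59380548
  phi_33 = 0.01368623 / 0.59380548 = 0.023.
Therefore phi_{33} = 0.0230.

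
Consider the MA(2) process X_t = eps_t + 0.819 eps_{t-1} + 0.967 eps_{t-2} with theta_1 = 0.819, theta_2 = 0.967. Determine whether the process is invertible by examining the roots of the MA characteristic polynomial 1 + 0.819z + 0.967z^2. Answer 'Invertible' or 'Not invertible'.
\text{Invertible}

The MA(q) characteristic polynomial is P(z) = 1 + 0.819z + 0.967z^2.
Invertibility requires all roots to lie outside the unit circle, i.e. |z| > 1 for every root.
Set 1 + (0.819) z + (0.967) z^2 = 0, i.e. a z^2 + b z + c = 0 with a = 0.967, b = 0.819, c = 1.
Discriminant D = b^2 - 4ac = (0.819)^2 - 4*(0.967)*1 = 0.670761 - (3.868) = -3.197239.
D < 0, so the roots are the complex-conjugate pair z = (-b +/- i sqrt(-D)) / (2a) = -0.4235 +/- 0.9246i.
For a conjugate pair |z|^2 = z * conj(z) = (product of roots) = c/a = 1/(0.967) = 1.034126, so |z| = sqrt(1.034126) = 1.0169 for both roots.
Moduli of all roots: 1.0169, 1.0169.
All moduli strictly greater than 1? Yes.
Verdict: Invertible.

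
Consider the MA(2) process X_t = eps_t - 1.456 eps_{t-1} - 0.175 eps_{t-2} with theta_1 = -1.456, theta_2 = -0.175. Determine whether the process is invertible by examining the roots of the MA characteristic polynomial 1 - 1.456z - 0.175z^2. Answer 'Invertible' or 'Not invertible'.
\text{Not invertible}

The MA(q) characteristic polynomial is P(z) = 1 - 1.456z - 0.175z^2.
Invertibility requires all roots to lie outside the unit circle, i.e. |z| > 1 for every root.
Set 1 + (-1.456) z + (-0.175) z^2 = 0, i.e. a z^2 + b z + c = 0 with a = -0.175, b = -1.456, c = 1.
Discriminant D = b^2 - 4ac = (-1.456)^2 - 4*(-0.175)*1 = 2.119936 - (-0.7) = 2.819936.
D >= 0, so the roots are real: z = (-b +/- sqrt(D)) / (2a) = (1.456 +/- 1.679267) / (-0.35).
  z_1 = (1.456 + 1.679267) / (-0.35) = -8.9579,   |z_1| = 8.9579.
  z_2 = (1.456 - 1.679267) / (-0.35) = 0.6379,   |z_2| = 0.6379.
Moduli of all roots: 8.9579, 0.6379.
All moduli strictly greater than 1? No.
Verdict: Not invertible.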